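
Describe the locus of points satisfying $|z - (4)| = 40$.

|z - z0| = r describes a circle centered at z0 with radius r
Here z0 = 4 and r = 40
Locus: Circle centered at (4, 0) with radius 40


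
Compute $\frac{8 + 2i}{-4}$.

Divisor is real, so divide each part by -4:
= -2 - (1/2)i


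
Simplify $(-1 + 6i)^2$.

(a + bi)^2 = a^2 - b^2 + 2abi
= (-1)^2 - 6^2 + 2*(-1)*6i
= -35 - 12i


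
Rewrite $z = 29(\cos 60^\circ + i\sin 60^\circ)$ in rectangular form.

a = r cos θ = 29 * 1/2 = 29/2
b = r sin θ = 29 * sqrt(3)/2 = 29*sqrt(3)/2
z = 29/2 + (29*sqrt(3)/2)i


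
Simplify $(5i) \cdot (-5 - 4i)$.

(a1*a2 - b1*b2) + (a1*b2 + b1*a2)i
= (0 - (-20)) + (0 + (-25))i
= 20 - 25i


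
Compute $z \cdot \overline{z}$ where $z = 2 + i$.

z * conjugate(z) = |z|^2 = a^2 + b^2
= 2^2 + 1^2 = 5


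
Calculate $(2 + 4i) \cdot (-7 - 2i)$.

(a1*a2 - b1*b2) + (a1*b2 + b1*a2)i
= (-14 - (-8)) + (-4 + (-28))i
= -6 - 32i


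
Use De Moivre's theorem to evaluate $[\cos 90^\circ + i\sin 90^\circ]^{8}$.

By De Moivre: z^n = r^n(cos(nθ) + i sin(nθ))
= 1^8(cos(8*90°) + i sin(8*90°))
= 1(cos 0° + i sin 0°)
= 1


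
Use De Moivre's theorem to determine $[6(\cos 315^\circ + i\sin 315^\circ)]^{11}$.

By De Moivre: z^n = r^n(cos(nθ) + i sin(nθ))
= 6^11(cos(11*315°) + i sin(11*315°))
= 362797056(cos 225° + i sin 225°)
= -181398528*sqrt(2) - 181398528*sqrt(2)i


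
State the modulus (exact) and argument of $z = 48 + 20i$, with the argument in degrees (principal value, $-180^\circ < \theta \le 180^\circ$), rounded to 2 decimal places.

|z| = sqrt(48^2 + 20^2) = 52
arg(z) = arctan(b/a) = arctan(20/48) (quadrant-adjusted) = 22.62°


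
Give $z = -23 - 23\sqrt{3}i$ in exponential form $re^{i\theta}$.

r = |z| = sqrt((-23)^2 + (-23*sqrt(3))^2) = sqrt(529 + 1587) = sqrt(2116) = 46
θ = arctan(b/a) = arctan(-39.8372/-23) (quadrant-adjusted) = 240° = 4π/3
z = 46e^(i*4π/3)


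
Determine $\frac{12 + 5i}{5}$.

Divisor is real, so divide each part by 5:
= 12/5 + i


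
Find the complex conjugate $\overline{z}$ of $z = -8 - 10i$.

If z = a + bi, then conjugate(z) = a - bi
conjugate(-8 - 10i) = -8 + 10i


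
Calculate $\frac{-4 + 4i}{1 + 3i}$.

Multiply numerator and denominator by conjugate (1 - 3i):
= (-4 + 4i)(1 - 3i) / (1^2 + 3^2)
= (8 + 16i) / 10
Divide through by 2: (4 + 8i) / 5
= 4/5 + (8/5)i


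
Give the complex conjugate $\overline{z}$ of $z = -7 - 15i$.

If z = a + bi, then conjugate(z) = a - bi
conjugate(-7 - 15i) = -7 + 15i


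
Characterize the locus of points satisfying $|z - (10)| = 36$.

|z - z0| = r describes a circle centered at z0 with radius r
Here z0 = 10 and r = 36
Locus: Circle centered at (10, 0) with radius 36


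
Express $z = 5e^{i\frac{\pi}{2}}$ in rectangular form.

a = r cos θ = 5 * 0 = 0
b = r sin θ = 5 * 1 = 5
z = 5i


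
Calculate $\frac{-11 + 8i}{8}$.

Divisor is real, so divide each part by 8:
= -11/8 + i


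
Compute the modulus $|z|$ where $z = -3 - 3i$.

|z| = sqrt(a^2 + b^2) = sqrt((-3)^2 + (-3)^2) = sqrt(18) = sqrt(18)


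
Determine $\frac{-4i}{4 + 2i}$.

Multiply numerator and denominator by conjugate (4 - 2i):
= (-4i)(4 - 2i) / (4^2 + 2^2)
= (-8 - 16i) / 20
Divide through by 4: (-2 - 4i) / 5
= -2/5 - (4/5)i


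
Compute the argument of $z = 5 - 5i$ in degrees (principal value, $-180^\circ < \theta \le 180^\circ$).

θ = arctan(b/a) = arctan(-5/5) (quadrant-adjusted) = -45°


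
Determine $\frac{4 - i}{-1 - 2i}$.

Multiply numerator and denominator by conjugate (-1 + 2i):
= (4 - i)(-1 + 2i) / ((-1)^2 + (-2)^2)
= (-2 + 9i) / 5
= -2/5 + (9/5)i


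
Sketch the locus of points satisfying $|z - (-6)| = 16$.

|z - z0| = r describes a circle centered at z0 with radius r
Here z0 = -6 and r = 16
Locus: Circle centered at (-6, 0) with radius 16


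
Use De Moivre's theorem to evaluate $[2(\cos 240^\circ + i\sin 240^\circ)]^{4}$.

By De Moivre: z^n = r^n(cos(nθ) + i sin(nθ))
= 2^4(cos(4*240°) + i sin(4*240°))
= 16(cos 240° + i sin 240°)
= -8 - 8*sqrt(3)i


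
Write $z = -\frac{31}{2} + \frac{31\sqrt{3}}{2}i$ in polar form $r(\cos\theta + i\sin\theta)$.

r = |z| = sqrt(a^2 + b^2) = sqrt((-31/2)^2 + (31*sqrt(3)/2)^2) = sqrt(961/4 + 2883/4) = sqrt(961) = 31
θ = arctan(b/a) = arctan(26.8468/-15.5) (quadrant-adjusted) = 120°
z = 31(cos 120° + i sin 120°)


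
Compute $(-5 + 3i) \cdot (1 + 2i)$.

(a1*a2 - b1*b2) + (a1*b2 + b1*a2)i
= (-5 - 6) + (-10 + 3)i
= -11 - 7i


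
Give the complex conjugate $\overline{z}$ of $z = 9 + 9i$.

If z = a + bi, then conjugate(z) = a - bi
conjugate(9 + 9i) = 9 - 9i


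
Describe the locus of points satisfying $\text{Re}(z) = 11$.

Re(z) = x where z = x + yi; the equation x = 11 is satisfied by all points with that x-coordinate
Locus: Vertical line x = 11


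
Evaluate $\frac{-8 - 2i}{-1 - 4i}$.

Multiply numerator and denominator by conjugate (-1 + 4i):
= (-8 - 2i)(-1 + 4i) / ((-1)^2 + (-4)^2)
= (16 - 30i) / 17
= 16/17 - (30/17)i


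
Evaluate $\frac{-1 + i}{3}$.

Divisor is real, so divide each part by 3:
= -1/3 + (1/3)i


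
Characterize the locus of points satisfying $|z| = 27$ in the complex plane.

|z| = 27 means sqrt(x^2 + y^2) = 27
This is a circle of radius 27 centered at the origin


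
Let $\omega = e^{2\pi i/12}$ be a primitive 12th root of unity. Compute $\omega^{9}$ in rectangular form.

ω^9 = e^(2πi·9/12) = e^(i·3π/2)
= cos(3π/2) + i sin(3π/2)
= -i


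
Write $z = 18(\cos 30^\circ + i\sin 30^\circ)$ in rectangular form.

a = r cos θ = 18 * sqrt(3)/2 = 9*sqrt(3)
b = r sin θ = 18 * 1/2 = 9
z = 9*sqrt(3) + 9i


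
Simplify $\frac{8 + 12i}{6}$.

Divisor is real, so divide each part by 6:
= 4/3 + 2i


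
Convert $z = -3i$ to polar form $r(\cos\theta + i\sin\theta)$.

r = |z| = sqrt(a^2 + b^2) = sqrt((0)^2 + (-3)^2) = sqrt(0 + 9) = sqrt(9) = 3
a = 0 and b < 0, so z lies on the negative imaginary axis: θ = 270°
z = 3(cos 270° + i sin 270°)


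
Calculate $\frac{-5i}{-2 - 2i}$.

Multiply numerator and denominator by conjugate (-2 + 2i):
= (-5i)(-2 + 2i) / ((-2)^2 + (-2)^2)
= (10 + 10i) / 8
Divide through by 2: (5 + 5i) / 4
= 5/4 + (5/4)i


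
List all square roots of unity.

ω_k = e^(2πik/2) = cos(2πk/2) + i sin(2πk/2) for k = 0, 1, ..., 1
Roots: 1, -1


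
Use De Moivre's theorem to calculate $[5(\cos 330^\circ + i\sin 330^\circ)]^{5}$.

By De Moivre: z^n = r^n(cos(nθ) + i sin(nθ))
= 5^5(cos(5*330°) + i sin(5*330°))
= 3125(cos 210° + i sin 210°)
= -3125*sqrt(3)/2 - (3125/2)i


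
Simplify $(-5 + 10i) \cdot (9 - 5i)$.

(a1*a2 - b1*b2) + (a1*b2 + b1*a2)i
= (-45 - (-50)) + (25 + 90)i
= 5 + 115i


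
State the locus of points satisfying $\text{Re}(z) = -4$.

Re(z) = x where z = x + yi; the equation x = -4 is satisfied by all points with that x-coordinate
Locus: Vertical line x = -4


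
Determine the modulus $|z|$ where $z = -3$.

|z| = sqrt(a^2 + b^2) = sqrt((-3)^2 + 0^2) = sqrt(9) = 3


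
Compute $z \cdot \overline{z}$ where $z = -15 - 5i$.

z * conjugate(z) = |z|^2 = a^2 + b^2
= (-15)^2 + (-5)^2 = 250


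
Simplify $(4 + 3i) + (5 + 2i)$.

(4 + 5) + (3 + 2)i = 9 + 5i


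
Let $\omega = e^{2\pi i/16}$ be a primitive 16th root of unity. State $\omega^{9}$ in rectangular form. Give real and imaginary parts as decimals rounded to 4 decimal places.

ω^9 = e^(2πi·9/16) = e^(i·9π/8)
= cos(9π/8) + i sin(9π/8)
= -0.9239 - 0.3827i


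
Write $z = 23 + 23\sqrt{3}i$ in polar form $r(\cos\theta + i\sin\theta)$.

r = |z| = sqrt(a^2 + b^2) = sqrt((23)^2 + (23*sqrt(3))^2) = sqrt(529 + 1587) = sqrt(2116) = 46
θ = arctan(b/a) = arctan(39.8372/23) (quadrant-adjusted) = 60°
z = 46(cos 60° + i sin 60°)


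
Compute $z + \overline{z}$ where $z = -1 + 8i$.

z + conjugate(z) = (a + bi) + (a - bi) = 2a
= 2 * (-1) = -2


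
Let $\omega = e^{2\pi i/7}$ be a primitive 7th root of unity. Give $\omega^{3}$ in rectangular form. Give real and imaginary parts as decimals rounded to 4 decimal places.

ω^3 = e^(2πi·3/7) = e^(i·6π/7)
= cos(6π/7) + i sin(6π/7)
= -0.9010 + 0.4339i


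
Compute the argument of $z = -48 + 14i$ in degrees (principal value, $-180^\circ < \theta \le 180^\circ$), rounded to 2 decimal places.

θ = arctan(b/a) = arctan(14/-48) (quadrant-adjusted) = 163.74°


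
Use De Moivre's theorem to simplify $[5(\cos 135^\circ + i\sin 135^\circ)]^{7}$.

By De Moivre: z^n = r^n(cos(nθ) + i sin(nθ))
= 5^7(cos(7*135°) + i sin(7*135°))
= 78125(cos 225° + i sin 225°)
= -78125*sqrt(2)/2 - (78125*sqrt(2)/2)i


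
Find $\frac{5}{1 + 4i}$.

Multiply numerator and denominator by conjugate (1 - 4i):
= (5)(1 - 4i) / (1^2 + 4^2)
= (5 - 20i) / 17
= 5/17 - (20/17)i


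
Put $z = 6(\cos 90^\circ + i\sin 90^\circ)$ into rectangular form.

a = r cos θ = 6 * 0 = 0
b = r sin θ = 6 * 1 = 6
z = 6i


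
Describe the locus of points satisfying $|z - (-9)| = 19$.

|z - z0| = r describes a circle centered at z0 with radius r
Here z0 = -9 and r = 19
Locus: Circle centered at (-9, 0) with radius 19


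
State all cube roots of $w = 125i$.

|w| = 125, arg(w) = 90°
Root modulus = 125^(1/3) = 5
Root arguments: θ_k = (90° + 360°k)/3 for k = 0, 1, ..., 2
Roots: 5*sqrt(3)/2 + (5/2)i, -5*sqrt(3)/2 + (5/2)i, -5i


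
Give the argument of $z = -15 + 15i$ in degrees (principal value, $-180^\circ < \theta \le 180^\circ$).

θ = arctan(b/a) = arctan(15/-15) (quadrant-adjusted) = 135°


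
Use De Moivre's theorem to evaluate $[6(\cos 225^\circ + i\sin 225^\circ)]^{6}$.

By De Moivre: z^n = r^n(cos(nθ) + i sin(nθ))
= 6^6(cos(6*225°) + i sin(6*225°))
= 46656(cos 270° + i sin 270°)
= -46656i


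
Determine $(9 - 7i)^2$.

(a + bi)^2 = a^2 - b^2 + 2abi
= 9^2 - (-7)^2 + 2*9*(-7)i
= 32 - 126i


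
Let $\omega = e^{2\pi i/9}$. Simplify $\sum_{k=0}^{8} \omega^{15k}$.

Let ζ = ω^15 = e^(2πi·15/9). Since 9 ∤ 15, ζ ≠ 1.
Sum = Σ_{k=0}^{8} ζ^k = (ζ^9 - 1)/(ζ - 1) = (ω^{15·9} - 1)/(ζ - 1) = (1 - 1)/(ζ - 1) = 0


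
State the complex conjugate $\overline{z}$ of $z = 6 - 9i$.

If z = a + bi, then conjugate(z) = a - bi
conjugate(6 - 9i) = 6 + 9i


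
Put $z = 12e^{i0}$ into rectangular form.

a = r cos θ = 12 * 1 = 12
b = r sin θ = 12 * 0 = 0
z = 12


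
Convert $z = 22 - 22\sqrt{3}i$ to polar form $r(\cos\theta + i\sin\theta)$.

r = |z| = sqrt(a^2 + b^2) = sqrt((22)^2 + (-22*sqrt(3))^2) = sqrt(484 + 1452) = sqrt(1936) = 44
θ = arctan(b/a) = arctan(-38.1051/22) (quadrant-adjusted) = 300°
z = 44(cos 300° + i sin 300°)


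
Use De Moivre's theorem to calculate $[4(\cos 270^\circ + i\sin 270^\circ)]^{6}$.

By De Moivre: z^n = r^n(cos(nθ) + i sin(nθ))
= 4^6(cos(6*270°) + i sin(6*270°))
= 4096(cos 180° + i sin 180°)
= -4096


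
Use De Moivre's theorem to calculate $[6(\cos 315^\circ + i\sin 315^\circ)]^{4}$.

By De Moivre: z^n = r^n(cos(nθ) + i sin(nθ))
= 6^4(cos(4*315°) + i sin(4*315°))
= 1296(cos 180° + i sin 180°)
= -1296


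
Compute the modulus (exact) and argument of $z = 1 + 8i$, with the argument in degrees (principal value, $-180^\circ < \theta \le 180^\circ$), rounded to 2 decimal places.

|z| = sqrt(1^2 + 8^2) = sqrt(65)
arg(z) = arctan(b/a) = arctan(8/1) (quadrant-adjusted) = 82.87°


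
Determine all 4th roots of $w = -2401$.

|w| = 2401, arg(w) = 180°
Root modulus = 2401^(1/4) = 7
Root arguments: θ_k = (180° + 360°k)/4 for k = 0, 1, ..., 3
Roots: 7*sqrt(2)/2 + (7*sqrt(2)/2)i, -7*sqrt(2)/2 + (7*sqrt(2)/2)i, -7*sqrt(2)/2 - (7*sqrt(2)/2)i, 7*sqrt(2)/2 - (7*sqrt(2)/2)i


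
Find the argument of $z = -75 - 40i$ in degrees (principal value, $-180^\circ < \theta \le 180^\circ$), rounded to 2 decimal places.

θ = arctan(b/a) = arctan(-40/-75) (quadrant-adjusted) = -151.93°


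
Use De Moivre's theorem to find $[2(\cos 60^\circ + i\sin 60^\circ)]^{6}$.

By De Moivre: z^n = r^n(cos(nθ) + i sin(nθ))
= 2^6(cos(6*60°) + i sin(6*60°))
= 64(cos 0° + i sin 0°)
= 64


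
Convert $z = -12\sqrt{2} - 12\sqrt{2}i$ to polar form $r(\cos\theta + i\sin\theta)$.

r = |z| = sqrt(a^2 + b^2) = sqrt((-12*sqrt(2))^2 + (-12*sqrt(2))^2) = sqrt(288 + 288) = sqrt(576) = 24
θ = arctan(b/a) = arctan(-16.9706/-16.9706) (quadrant-adjusted) = 225°
z = 24(cos 225° + i sin 225°)


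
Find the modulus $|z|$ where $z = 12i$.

|z| = sqrt(a^2 + b^2) = sqrt(0^2 + 12^2) = sqrt(144) = 12


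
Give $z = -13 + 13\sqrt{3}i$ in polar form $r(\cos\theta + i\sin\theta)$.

r = |z| = sqrt(a^2 + b^2) = sqrt((-13)^2 + (13*sqrt(3))^2) = sqrt(169 + 507) = sqrt(676) = 26
θ = arctan(b/a) = arctan(22.5167/-13) (quadrant-adjusted) = 120°
z = 26(cos 120° + i sin 120°)


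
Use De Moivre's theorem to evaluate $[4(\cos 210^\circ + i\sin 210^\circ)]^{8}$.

By De Moivre: z^n = r^n(cos(nθ) + i sin(nθ))
= 4^8(cos(8*210°) + i sin(8*210°))
= 65536(cos 240° + i sin 240°)
= -32768 - 32768*sqrt(3)i


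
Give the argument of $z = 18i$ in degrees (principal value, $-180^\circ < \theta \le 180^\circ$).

a = 0 and b > 0, so z lies on the positive imaginary axis: θ = 90°


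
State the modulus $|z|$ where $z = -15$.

|z| = sqrt(a^2 + b^2) = sqrt((-15)^2 + 0^2) = sqrt(225) = 15


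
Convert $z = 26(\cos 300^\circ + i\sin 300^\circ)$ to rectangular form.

a = r cos θ = 26 * 1/2 = 13
b = r sin θ = 26 * -sqrt(3)/2 = -13*sqrt(3)
z = 13 - 13*sqrt(3)i


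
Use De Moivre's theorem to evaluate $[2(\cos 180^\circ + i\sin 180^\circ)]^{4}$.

By De Moivre: z^n = r^n(cos(nθ) + i sin(nθ))
= 2^4(cos(4*180°) + i sin(4*180°))
= 16(cos 0° + i sin 0°)
= 16


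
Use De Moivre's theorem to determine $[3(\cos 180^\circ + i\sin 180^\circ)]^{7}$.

By De Moivre: z^n = r^n(cos(nθ) + i sin(nθ))
= 3^7(cos(7*180°) + i sin(7*180°))
= 2187(cos 180° + i sin 180°)
= -2187


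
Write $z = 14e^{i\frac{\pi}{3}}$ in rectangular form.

a = r cos θ = 14 * 1/2 = 7
b = r sin θ = 14 * sqrt(3)/2 = 7*sqrt(3)
z = 7 + 7*sqrt(3)i


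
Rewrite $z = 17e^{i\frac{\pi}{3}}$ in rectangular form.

a = r cos θ = 17 * 1/2 = 17/2
b = r sin θ = 17 * sqrt(3)/2 = 17*sqrt(3)/2
z = 17/2 + (17*sqrt(3)/2)i


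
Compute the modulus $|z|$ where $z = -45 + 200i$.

|z| = sqrt(a^2 + b^2) = sqrt((-45)^2 + 200^2) = sqrt(42025) = 205


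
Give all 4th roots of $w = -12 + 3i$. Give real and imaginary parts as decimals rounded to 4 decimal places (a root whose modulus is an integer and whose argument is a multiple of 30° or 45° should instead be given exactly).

|w| = sqrt(153) ≈ 12.369317, arg(w) ≈ 165.963757°
Root modulus = sqrt(153)^(1/4) ≈ 1.875368
Root arguments: θ_k = (arg(w) + 360°k)/4 for k = 0, 1, ..., 3
Compute each root as (root modulus)(cos θ_k + i sin θ_k) using full-precision intermediates, then round to 4 decimal places.
Roots: 1.4048 + 1.2424i, -1.2424 + 1.4048i, -1.4048 - 1.2424i, 1.2424 - 1.4048i


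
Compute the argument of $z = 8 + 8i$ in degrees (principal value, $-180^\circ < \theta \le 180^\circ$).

θ = arctan(b/a) = arctan(8/8) (quadrant-adjusted) = 45°


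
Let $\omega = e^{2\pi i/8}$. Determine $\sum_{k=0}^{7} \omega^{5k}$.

Let ζ = ω^5 = e^(2πi·5/8). Since 8 ∤ 5, ζ ≠ 1.
Sum = Σ_{k=0}^{7} ζ^k = (ζ^8 - 1)/(ζ - 1) = (ω^{5·8} - 1)/(ζ - 1) = (1 - 1)/(ζ - 1) = 0


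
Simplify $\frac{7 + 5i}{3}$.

Divisor is real, so divide each part by 3:
= 7/3 + (5/3)i


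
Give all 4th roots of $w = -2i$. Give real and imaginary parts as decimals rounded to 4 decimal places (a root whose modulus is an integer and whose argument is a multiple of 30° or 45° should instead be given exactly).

|w| = 2, arg(w) = 270°
Root modulus = 2^(1/4) ≈ 1.189207
Root arguments: θ_k = (270° + 360°k)/4 for k = 0, 1, ..., 3
Compute each root as (root modulus)(cos θ_k + i sin θ_k) using full-precision intermediates, then round to 4 decimal places.
Roots: 0.4551 + 1.0987i, -1.0987 + 0.4551i, -0.4551 - 1.0987i, 1.0987 - 0.4551i


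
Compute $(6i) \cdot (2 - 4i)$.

(a1*a2 - b1*b2) + (a1*b2 + b1*a2)i
= (0 - (-24)) + (0 + 12)i
= 24 + 12i


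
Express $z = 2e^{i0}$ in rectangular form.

a = r cos θ = 2 * 1 = 2
b = r sin θ = 2 * 0 = 0
z = 2


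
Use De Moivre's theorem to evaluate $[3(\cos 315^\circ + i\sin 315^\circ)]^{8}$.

By De Moivre: z^n = r^n(cos(nθ) + i sin(nθ))
= 3^8(cos(8*315°) + i sin(8*315°))
= 6561(cos 0° + i sin 0°)
= 6561


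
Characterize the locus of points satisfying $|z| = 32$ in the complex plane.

|z| = 32 means sqrt(x^2 + y^2) = 32
This is a circle of radius 32 centered at the origin


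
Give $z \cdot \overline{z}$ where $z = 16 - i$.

z * conjugate(z) = |z|^2 = a^2 + b^2
= 16^2 + (-1)^2 = 257


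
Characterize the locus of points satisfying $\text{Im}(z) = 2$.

Im(z) = y where z = x + yi; the equation y = 2 is satisfied by all points with that y-coordinate
Locus: Horizontal line y = 2


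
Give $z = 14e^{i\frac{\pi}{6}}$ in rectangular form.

a = r cos θ = 14 * sqrt(3)/2 = 7*sqrt(3)
b = r sin θ = 14 * 1/2 = 7
z = 7*sqrt(3) + 7i


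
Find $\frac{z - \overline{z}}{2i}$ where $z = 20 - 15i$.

z - conjugate(z) = 2bi
(z - conjugate(z))/(2i) = 2bi/(2i) = b = -15


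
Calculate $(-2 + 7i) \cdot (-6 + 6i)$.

(a1*a2 - b1*b2) + (a1*b2 + b1*a2)i
= (12 - 42) + (-12 + (-42))i
= -30 - 54i


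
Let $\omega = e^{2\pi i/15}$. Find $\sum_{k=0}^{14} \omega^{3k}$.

Let ζ = ω^3 = e^(2πi·3/15). Since 15 ∤ 3, ζ ≠ 1.
Sum = Σ_{k=0}^{14} ζ^k = (ζ^15 - 1)/(ζ - 1) = (ω^{3·15} - 1)/(ζ - 1) = (1 - 1)/(ζ - 1) = 0


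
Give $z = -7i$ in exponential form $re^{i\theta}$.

r = |z| = sqrt((0)^2 + (-7)^2) = sqrt(0 + 49) = sqrt(49) = 7
a = 0 and b < 0, so z lies on the negative imaginary axis: θ = -90° = -π/2
z = 7e^(-i*π/2)


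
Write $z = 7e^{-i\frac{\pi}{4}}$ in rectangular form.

a = r cos θ = 7 * sqrt(2)/2 = 7*sqrt(2)/2
b = r sin θ = 7 * -sqrt(2)/2 = -7*sqrt(2)/2
z = 7*sqrt(2)/2 - (7*sqrt(2)/2)i


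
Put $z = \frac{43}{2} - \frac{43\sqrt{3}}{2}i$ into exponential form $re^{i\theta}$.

r = |z| = sqrt((43/2)^2 + (-43*sqrt(3)/2)^2) = sqrt(1849/4 + 5547/4) = sqrt(1849) = 43
θ = arctan(b/a) = arctan(-37.2391/21.5) (quadrant-adjusted) = -60° = -π/3
z = 43e^(-i*π/3)


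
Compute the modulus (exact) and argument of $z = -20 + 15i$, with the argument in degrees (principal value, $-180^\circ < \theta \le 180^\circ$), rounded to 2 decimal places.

|z| = sqrt((-20)^2 + 15^2) = 25
arg(z) = arctan(b/a) = arctan(15/-20) (quadrant-adjusted) = 143.13°


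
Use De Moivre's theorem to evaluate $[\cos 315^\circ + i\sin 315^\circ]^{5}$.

By De Moivre: z^n = r^n(cos(nθ) + i sin(nθ))
= 1^5(cos(5*315°) + i sin(5*315°))
= 1(cos 135° + i sin 135°)
= -sqrt(2)/2 + (sqrt(2)/2)i


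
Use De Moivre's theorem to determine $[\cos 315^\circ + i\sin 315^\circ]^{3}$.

By De Moivre: z^n = r^n(cos(nθ) + i sin(nθ))
= 1^3(cos(3*315°) + i sin(3*315°))
= 1(cos 225° + i sin 225°)
= -sqrt(2)/2 - (sqrt(2)/2)i


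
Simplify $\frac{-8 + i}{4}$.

Divisor is real, so divide each part by 4:
= -2 + (1/4)i


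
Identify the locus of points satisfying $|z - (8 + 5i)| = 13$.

|z - z0| = r describes a circle centered at z0 with radius r
Here z0 = 8 + 5i and r = 13
Locus: Circle centered at (8, 5) with radius 13


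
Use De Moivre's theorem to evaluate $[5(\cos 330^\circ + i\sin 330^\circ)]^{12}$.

By De Moivre: z^n = r^n(cos(nθ) + i sin(nθ))
= 5^12(cos(12*330°) + i sin(12*330°))
= 244140625(cos 0° + i sin 0°)
= 244140625


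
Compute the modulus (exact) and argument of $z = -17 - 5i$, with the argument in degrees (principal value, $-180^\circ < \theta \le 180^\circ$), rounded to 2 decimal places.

|z| = sqrt((-17)^2 + (-5)^2) = sqrt(314)
arg(z) = arctan(b/a) = arctan(-5/-17) (quadrant-adjusted) = -163.61°


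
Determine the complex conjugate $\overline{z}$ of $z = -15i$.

If z = a + bi, then conjugate(z) = a - bi
conjugate(-15i) = 15i


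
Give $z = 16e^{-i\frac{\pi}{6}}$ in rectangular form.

a = r cos θ = 16 * sqrt(3)/2 = 8*sqrt(3)
b = r sin θ = 16 * -1/2 = -8
z = 8*sqrt(3) - 8i


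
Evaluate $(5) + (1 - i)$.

(5 + 1) + (0 + (-1))i = 6 - i


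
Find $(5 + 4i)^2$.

(a + bi)^2 = a^2 - b^2 + 2abi
= 5^2 - 4^2 + 2*5*4i
= 9 + 40i


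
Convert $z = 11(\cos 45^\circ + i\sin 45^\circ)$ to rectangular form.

a = r cos θ = 11 * sqrt(2)/2 = 11*sqrt(2)/2
b = r sin θ = 11 * sqrt(2)/2 = 11*sqrt(2)/2
z = 11*sqrt(2)/2 + (11*sqrt(2)/2)i


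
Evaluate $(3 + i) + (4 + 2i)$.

(3 + 4) + (1 + 2)i = 7 + 3i


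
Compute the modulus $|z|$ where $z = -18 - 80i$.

|z| = sqrt(a^2 + b^2) = sqrt((-18)^2 + (-80)^2) = sqrt(6724) = 82


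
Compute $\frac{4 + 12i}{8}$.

Divisor is real, so divide each part by 8:
= 1/2 + (3/2)i


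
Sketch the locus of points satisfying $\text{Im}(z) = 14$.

Im(z) = y where z = x + yi; the equation y = 14 is satisfied by all points with that y-coordinate
Locus: Horizontal line y = 14


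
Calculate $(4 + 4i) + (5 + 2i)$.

(4 + 5) + (4 + 2)i = 9 + 6i


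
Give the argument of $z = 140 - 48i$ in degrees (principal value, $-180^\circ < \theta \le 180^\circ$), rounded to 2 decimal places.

θ = arctan(b/a) = arctan(-48/140) (quadrant-adjusted) = -18.92°


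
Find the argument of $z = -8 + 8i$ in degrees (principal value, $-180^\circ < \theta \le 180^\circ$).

θ = arctan(b/a) = arctan(8/-8) (quadrant-adjusted) = 135°


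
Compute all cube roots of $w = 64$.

|w| = 64, arg(w) = 0°
Root modulus = 64^(1/3) = 4
Root arguments: θ_k = (0° + 360°k)/3 for k = 0, 1, ..., 2
Roots: 4, -2 + 2*sqrt(3)i, -2 - 2*sqrt(3)i


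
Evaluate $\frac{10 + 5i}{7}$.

Divisor is real, so divide each part by 7:
= 10/7 + (5/7)i


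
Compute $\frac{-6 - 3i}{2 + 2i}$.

Multiply numerator and denominator by conjugate (2 - 2i):
= (-6 - 3i)(2 - 2i) / (2^2 + 2^2)
= (-18 + 6i) / 8
Divide through by 2: (-9 + 3i) / 4
= -9/4 + (3/4)i


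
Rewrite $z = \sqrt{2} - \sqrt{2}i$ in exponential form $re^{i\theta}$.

r = |z| = sqrt((sqrt(2))^2 + (-sqrt(2))^2) = sqrt(2 + 2) = sqrt(4) = 2
θ = arctan(b/a) = arctan(-1.4142/1.4142) (quadrant-adjusted) = -45° = -π/4
z = 2e^(-i*π/4)


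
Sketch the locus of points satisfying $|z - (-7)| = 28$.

|z - z0| = r describes a circle centered at z0 with radius r
Here z0 = -7 and r = 28
Locus: Circle centered at (-7, 0) with radius 28


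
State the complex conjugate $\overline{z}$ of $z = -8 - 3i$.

If z = a + bi, then conjugate(z) = a - bi
conjugate(-8 - 3i) = -8 + 3i


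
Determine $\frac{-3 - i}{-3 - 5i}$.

Multiply numerator and denominator by conjugate (-3 + 5i):
= (-3 - i)(-3 + 5i) / ((-3)^2 + (-5)^2)
= (14 - 12i) / 34
Divide through by 2: (7 - 6i) / 17
= 7/17 - (6/17)i


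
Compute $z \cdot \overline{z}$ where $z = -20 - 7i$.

z * conjugate(z) = |z|^2 = a^2 + b^2
= (-20)^2 + (-7)^2 = 449


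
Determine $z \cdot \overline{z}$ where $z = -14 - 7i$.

z * conjugate(z) = |z|^2 = a^2 + b^2
= (-14)^2 + (-7)^2 = 245


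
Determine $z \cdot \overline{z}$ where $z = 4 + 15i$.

z * conjugate(z) = |z|^2 = a^2 + b^2
= 4^2 + 15^2 = 241


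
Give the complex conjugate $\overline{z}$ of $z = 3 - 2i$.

If z = a + bi, then conjugate(z) = a - bi
conjugate(3 - 2i) = 3 + 2i


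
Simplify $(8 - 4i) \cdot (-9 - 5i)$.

(a1*a2 - b1*b2) + (a1*b2 + b1*a2)i
= (-72 - 20) + (-40 + 36)i
= -92 - 4i


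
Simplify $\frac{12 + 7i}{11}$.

Divisor is real, so divide each part by 11:
= 12/11 + (7/11)i


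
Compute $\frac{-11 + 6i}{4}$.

Divisor is real, so divide each part by 4:
= -11/4 + (3/2)i


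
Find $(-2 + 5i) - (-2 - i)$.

(-2 - (-2)) + (5 - (-1))i = 6i


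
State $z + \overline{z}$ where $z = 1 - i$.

z + conjugate(z) = (a + bi) + (a - bi) = 2a
= 2 * 1 = 2


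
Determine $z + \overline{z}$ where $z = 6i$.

z + conjugate(z) = (a + bi) + (a - bi) = 2a
= 2 * 0 = 0


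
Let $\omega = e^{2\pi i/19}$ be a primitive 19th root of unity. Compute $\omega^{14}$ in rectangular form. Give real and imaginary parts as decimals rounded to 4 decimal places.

ω^14 = e^(2πi·14/19) = e^(i·28π/19)
= cos(28π/19) + i sin(28π/19)
= -0.0826 - 0.9966i


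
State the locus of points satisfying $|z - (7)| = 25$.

|z - z0| = r describes a circle centered at z0 with radius r
Here z0 = 7 and r = 25
Locus: Circle centered at (7, 0) with radius 25


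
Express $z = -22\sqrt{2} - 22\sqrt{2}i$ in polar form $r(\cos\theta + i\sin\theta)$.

r = |z| = sqrt(a^2 + b^2) = sqrt((-22*sqrt(2))^2 + (-22*sqrt(2))^2) = sqrt(968 + 968) = sqrt(1936) = 44
θ = arctan(b/a) = arctan(-31.1127/-31.1127) (quadrant-adjusted) = 225°
z = 44(cos 225° + i sin 225°)


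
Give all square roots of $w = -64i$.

|w| = 64, arg(w) = 270°
Root modulus = 64^(1/2) = 8
Root arguments: θ_k = (270° + 360°k)/2 for k = 0, 1, ..., 1
Roots: -4*sqrt(2) + 4*sqrt(2)i, 4*sqrt(2) - 4*sqrt(2)i


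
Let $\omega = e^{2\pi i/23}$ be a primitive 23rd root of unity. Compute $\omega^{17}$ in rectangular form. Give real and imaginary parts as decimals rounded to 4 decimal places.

ω^17 = e^(2πi·17/23) = e^(i·34π/23)
= cos(34π/23) + i sin(34π/23)
= -0.0682 - 0.9977i


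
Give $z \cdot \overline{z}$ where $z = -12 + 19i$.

z * conjugate(z) = |z|^2 = a^2 + b^2
= (-12)^2 + 19^2 = 505


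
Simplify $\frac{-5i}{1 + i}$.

Multiply numerator and denominator by conjugate (1 - i):
= (-5i)(1 - i) / (1^2 + 1^2)
= (-5 - 5i) / 2
= -5/2 - (5/2)i


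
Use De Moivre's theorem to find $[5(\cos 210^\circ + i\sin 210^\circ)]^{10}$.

By De Moivre: z^n = r^n(cos(nθ) + i sin(nθ))
= 5^10(cos(10*210°) + i sin(10*210°))
= 9765625(cos 300° + i sin 300°)
= 9765625/2 - (9765625*sqrt(3)/2)i


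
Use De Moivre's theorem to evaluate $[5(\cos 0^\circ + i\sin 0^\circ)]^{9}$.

By De Moivre: z^n = r^n(cos(nθ) + i sin(nθ))
= 5^9(cos(9*0°) + i sin(9*0°))
= 1953125(cos 0° + i sin 0°)
= 1953125


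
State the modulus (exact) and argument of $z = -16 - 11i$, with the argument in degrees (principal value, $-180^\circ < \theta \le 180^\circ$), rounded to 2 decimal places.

|z| = sqrt((-16)^2 + (-11)^2) = sqrt(377)
arg(z) = arctan(b/a) = arctan(-11/-16) (quadrant-adjusted) = -145.49°


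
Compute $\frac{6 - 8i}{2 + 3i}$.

Multiply numerator and denominator by conjugate (2 - 3i):
= (6 - 8i)(2 - 3i) / (2^2 + 3^2)
= (-12 - 34i) / 13
= -12/13 - (34/13)i


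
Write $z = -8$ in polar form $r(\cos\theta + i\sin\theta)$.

r = |z| = sqrt(a^2 + b^2) = sqrt((-8)^2 + (0)^2) = sqrt(64 + 0) = sqrt(64) = 8
b = 0 and a < 0, so z lies on the negative real axis: θ = 180°
z = 8(cos 180° + i sin 180°)


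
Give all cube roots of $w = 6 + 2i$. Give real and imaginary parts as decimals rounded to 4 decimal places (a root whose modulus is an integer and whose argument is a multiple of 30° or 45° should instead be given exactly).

|w| = sqrt(40) ≈ 6.324555, arg(w) ≈ 18.434949°
Root modulus = sqrt(40)^(1/3) ≈ 1.849311
Root arguments: θ_k = (arg(w) + 360°k)/3 for k = 0, 1, ..., 2
Compute each root as (root modulus)(cos θ_k + i sin θ_k) using full-precision intermediates, then round to 4 decimal places.
Roots: 1.8387 + 0.1980i, -1.0908 + 1.4934i, -0.7479 - 1.6913i


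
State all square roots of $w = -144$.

|w| = 144, arg(w) = 180°
Root modulus = 144^(1/2) = 12
Root arguments: θ_k = (180° + 360°k)/2 for k = 0, 1, ..., 1
Roots: 12i, -12i


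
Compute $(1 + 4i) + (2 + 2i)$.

(1 + 2) + (4 + 2)i = 3 + 6i


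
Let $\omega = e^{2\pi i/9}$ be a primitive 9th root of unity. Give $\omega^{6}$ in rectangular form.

ω^6 = e^(2πi·6/9) = e^(i·4π/3)
= cos(4π/3) + i sin(4π/3)
= -1/2 - (sqrt(3)/2)i


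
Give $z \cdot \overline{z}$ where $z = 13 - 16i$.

z * conjugate(z) = |z|^2 = a^2 + b^2
= 13^2 + (-16)^2 = 425


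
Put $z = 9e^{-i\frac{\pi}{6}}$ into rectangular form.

a = r cos θ = 9 * sqrt(3)/2 = 9*sqrt(3)/2
b = r sin θ = 9 * -1/2 = -9/2
z = 9*sqrt(3)/2 - (9/2)i


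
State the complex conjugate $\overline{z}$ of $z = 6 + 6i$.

If z = a + bi, then conjugate(z) = a - bi
conjugate(6 + 6i) = 6 - 6i


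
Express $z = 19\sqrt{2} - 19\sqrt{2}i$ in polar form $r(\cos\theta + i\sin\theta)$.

r = |z| = sqrt(a^2 + b^2) = sqrt((19*sqrt(2))^2 + (-19*sqrt(2))^2) = sqrt(722 + 722) = sqrt(1444) = 38
θ = arctan(b/a) = arctan(-26.8701/26.8701) (quadrant-adjusted) = 315°
z = 38(cos 315° + i sin 315°)


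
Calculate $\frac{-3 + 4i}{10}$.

Divisor is real, so divide each part by 10:
= -3/10 + (2/5)i


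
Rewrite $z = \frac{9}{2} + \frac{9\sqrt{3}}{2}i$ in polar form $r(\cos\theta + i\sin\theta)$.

r = |z| = sqrt(a^2 + b^2) = sqrt((9/2)^2 + (9*sqrt(3)/2)^2) = sqrt(81/4 + 243/4) = sqrt(81) = 9
θ = arctan(b/a) = arctan(7.7942/4.5) (quadrant-adjusted) = 60°
z = 9(cos 60° + i sin 60°)


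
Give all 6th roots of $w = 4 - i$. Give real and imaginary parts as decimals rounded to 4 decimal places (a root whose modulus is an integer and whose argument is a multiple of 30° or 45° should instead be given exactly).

|w| = sqrt(17) ≈ 4.123106, arg(w) ≈ 345.963757°
Root modulus = sqrt(17)^(1/6) ≈ 1.266302
Root arguments: θ_k = (arg(w) + 360°k)/6 for k = 0, 1, ..., 5
Compute each root as (root modulus)(cos θ_k + i sin θ_k) using full-precision intermediates, then round to 4 decimal places.
Roots: 0.6774 + 1.0699i, -0.5879 + 1.1216i, -1.2652 + 0.0517i, -0.6774 - 1.0699i, 0.5879 - 1.1216i, 1.2652 - 0.0517i


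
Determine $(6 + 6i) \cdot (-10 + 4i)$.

(a1*a2 - b1*b2) + (a1*b2 + b1*a2)i
= (-60 - 24) + (24 + (-60))i
= -84 - 36i


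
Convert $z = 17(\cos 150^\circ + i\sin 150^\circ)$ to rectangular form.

a = r cos θ = 17 * -sqrt(3)/2 = -17*sqrt(3)/2
b = r sin θ = 17 * 1/2 = 17/2
z = -17*sqrt(3)/2 + (17/2)i


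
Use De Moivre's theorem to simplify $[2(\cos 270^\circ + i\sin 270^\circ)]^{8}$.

By De Moivre: z^n = r^n(cos(nθ) + i sin(nθ))
= 2^8(cos(8*270°) + i sin(8*270°))
= 256(cos 0° + i sin 0°)
= 256


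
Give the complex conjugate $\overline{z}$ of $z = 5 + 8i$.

If z = a + bi, then conjugate(z) = a - bi
conjugate(5 + 8i) = 5 - 8i


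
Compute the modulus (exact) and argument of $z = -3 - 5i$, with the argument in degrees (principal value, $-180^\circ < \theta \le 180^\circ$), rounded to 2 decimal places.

|z| = sqrt((-3)^2 + (-5)^2) = sqrt(34)
arg(z) = arctan(b/a) = arctan(-5/-3) (quadrant-adjusted) = -120.96°


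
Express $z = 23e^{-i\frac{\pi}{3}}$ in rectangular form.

a = r cos θ = 23 * 1/2 = 23/2
b = r sin θ = 23 * -sqrt(3)/2 = -23*sqrt(3)/2
z = 23/2 - (23*sqrt(3)/2)i


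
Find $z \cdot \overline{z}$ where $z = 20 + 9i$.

z * conjugate(z) = |z|^2 = a^2 + b^2
= 20^2 + 9^2 = 481


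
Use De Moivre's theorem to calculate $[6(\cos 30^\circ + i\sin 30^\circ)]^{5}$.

By De Moivre: z^n = r^n(cos(nθ) + i sin(nθ))
= 6^5(cos(5*30°) + i sin(5*30°))
= 7776(cos 150° + i sin 150°)
= -3888*sqrt(3) + 3888i


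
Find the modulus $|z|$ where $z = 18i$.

|z| = sqrt(a^2 + b^2) = sqrt(0^2 + 18^2) = sqrt(324) = 18


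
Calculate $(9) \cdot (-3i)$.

(a1*a2 - b1*b2) + (a1*b2 + b1*a2)i
= (0 - 0) + (-27 + 0)i
= -27i


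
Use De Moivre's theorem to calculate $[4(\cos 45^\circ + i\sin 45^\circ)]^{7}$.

By De Moivre: z^n = r^n(cos(nθ) + i sin(nθ))
= 4^7(cos(7*45°) + i sin(7*45°))
= 16384(cos 315° + i sin 315°)
= 8192*sqrt(2) - 8192*sqrt(2)i


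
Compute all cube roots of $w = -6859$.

|w| = 6859, arg(w) = 180°
Root modulus = 6859^(1/3) = 19
Root arguments: θ_k = (180° + 360°k)/3 for k = 0, 1, ..., 2
Roots: 19/2 + (19*sqrt(3)/2)i, -19, 19/2 - (19*sqrt(3)/2)i


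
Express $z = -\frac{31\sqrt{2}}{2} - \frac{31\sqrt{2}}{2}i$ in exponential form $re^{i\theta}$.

r = |z| = sqrt((-31*sqrt(2)/2)^2 + (-31*sqrt(2)/2)^2) = sqrt(961/2 + 961/2) = sqrt(961) = 31
θ = arctan(b/a) = arctan(-21.9203/-21.9203) (quadrant-adjusted) = -135° = -3π/4
z = 31e^(-i*3π/4)


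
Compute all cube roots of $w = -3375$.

|w| = 3375, arg(w) = 180°
Root modulus = 3375^(1/3) = 15
Root arguments: θ_k = (180° + 360°k)/3 for k = 0, 1, ..., 2
Roots: 15/2 + (15*sqrt(3)/2)i, -15, 15/2 - (15*sqrt(3)/2)i


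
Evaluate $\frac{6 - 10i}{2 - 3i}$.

Multiply numerator and denominator by conjugate (2 + 3i):
= (6 - 10i)(2 + 3i) / (2^2 + (-3)^2)
= (42 - 2i) / 13
= 42/13 - (2/13)i


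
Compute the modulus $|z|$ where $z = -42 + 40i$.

|z| = sqrt(a^2 + b^2) = sqrt((-42)^2 + 40^2) = sqrt(3364) = 58


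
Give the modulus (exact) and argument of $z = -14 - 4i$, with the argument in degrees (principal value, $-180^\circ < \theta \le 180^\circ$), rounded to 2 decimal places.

|z| = sqrt((-14)^2 + (-4)^2) = sqrt(212)
arg(z) = arctan(b/a) = arctan(-4/-14) (quadrant-adjusted) = -164.05°


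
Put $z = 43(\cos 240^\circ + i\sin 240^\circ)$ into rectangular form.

a = r cos θ = 43 * -1/2 = -43/2
b = r sin θ = 43 * -sqrt(3)/2 = -43*sqrt(3)/2
z = -43/2 - (43*sqrt(3)/2)i


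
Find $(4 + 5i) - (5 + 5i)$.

(4 - 5) + (5 - 5)i = -1


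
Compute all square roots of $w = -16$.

|w| = 16, arg(w) = 180°
Root modulus = 16^(1/2) = 4
Root arguments: θ_k = (180° + 360°k)/2 for k = 0, 1, ..., 1
Roots: 4i, -4i


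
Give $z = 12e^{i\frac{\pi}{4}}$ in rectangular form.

a = r cos θ = 12 * sqrt(2)/2 = 6*sqrt(2)
b = r sin θ = 12 * sqrt(2)/2 = 6*sqrt(2)
z = 6*sqrt(2) + 6*sqrt(2)i


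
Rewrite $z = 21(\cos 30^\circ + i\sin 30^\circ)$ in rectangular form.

a = r cos θ = 21 * sqrt(3)/2 = 21*sqrt(3)/2
b = r sin θ = 21 * 1/2 = 21/2
z = 21*sqrt(3)/2 + (21/2)i


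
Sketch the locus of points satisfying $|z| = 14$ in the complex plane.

|z| = 14 means sqrt(x^2 + y^2) = 14
This is a circle of radius 14 centered at the origin


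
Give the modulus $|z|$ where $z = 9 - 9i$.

|z| = sqrt(a^2 + b^2) = sqrt(9^2 + (-9)^2) = sqrt(162) = sqrt(162)


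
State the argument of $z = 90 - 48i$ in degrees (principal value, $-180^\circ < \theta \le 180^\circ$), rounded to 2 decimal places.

θ = arctan(b/a) = arctan(-48/90) (quadrant-adjusted) = -28.07°


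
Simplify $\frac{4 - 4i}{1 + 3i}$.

Multiply numerator and denominator by conjugate (1 - 3i):
= (4 - 4i)(1 - 3i) / (1^2 + 3^2)
= (-8 - 16i) / 10
Divide through by 2: (-4 - 8i) / 5
= -4/5 - (8/5)i


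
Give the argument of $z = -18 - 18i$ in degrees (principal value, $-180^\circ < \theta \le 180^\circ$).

θ = arctan(b/a) = arctan(-18/-18) (quadrant-adjusted) = -135°


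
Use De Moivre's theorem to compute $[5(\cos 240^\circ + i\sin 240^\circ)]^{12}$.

By De Moivre: z^n = r^n(cos(nθ) + i sin(nθ))
= 5^12(cos(12*240°) + i sin(12*240°))
= 244140625(cos 0° + i sin 0°)
= 244140625


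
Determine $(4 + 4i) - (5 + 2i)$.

(4 - 5) + (4 - 2)i = -1 + 2i


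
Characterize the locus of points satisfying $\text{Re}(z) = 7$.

Re(z) = x where z = x + yi; the equation x = 7 is satisfied by all points with that x-coordinate
Locus: Vertical line x = 7


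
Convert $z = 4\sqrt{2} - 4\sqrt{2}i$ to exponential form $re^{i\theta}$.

r = |z| = sqrt((4*sqrt(2))^2 + (-4*sqrt(2))^2) = sqrt(32 + 32) = sqrt(64) = 8
θ = arctan(b/a) = arctan(-5.6569/5.6569) (quadrant-adjusted) = -45° = -π/4
z = 8e^(-i*π/4)


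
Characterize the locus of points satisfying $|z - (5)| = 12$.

|z - z0| = r describes a circle centered at z0 with radius r
Here z0 = 5 and r = 12
Locus: Circle centered at (5, 0) with radius 12


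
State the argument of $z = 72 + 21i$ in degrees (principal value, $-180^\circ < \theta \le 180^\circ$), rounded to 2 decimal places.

θ = arctan(b/a) = arctan(21/72) (quadrant-adjusted) = 16.26°


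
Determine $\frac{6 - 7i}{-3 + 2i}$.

Multiply numerator and denominator by conjugate (-3 - 2i):
= (6 - 7i)(-3 - 2i) / ((-3)^2 + 2^2)
= (-32 + 9i) / 13
= -32/13 + (9/13)i


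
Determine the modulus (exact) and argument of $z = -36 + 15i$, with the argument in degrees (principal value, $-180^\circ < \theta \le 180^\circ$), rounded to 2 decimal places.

|z| = sqrt((-36)^2 + 15^2) = 39
arg(z) = arctan(b/a) = arctan(15/-36) (quadrant-adjusted) = 157.38°


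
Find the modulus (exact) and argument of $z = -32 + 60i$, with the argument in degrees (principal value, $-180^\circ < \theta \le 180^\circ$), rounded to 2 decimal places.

|z| = sqrt((-32)^2 + 60^2) = 68
arg(z) = arctan(b/a) = arctan(60/-32) (quadrant-adjusted) = 118.07°


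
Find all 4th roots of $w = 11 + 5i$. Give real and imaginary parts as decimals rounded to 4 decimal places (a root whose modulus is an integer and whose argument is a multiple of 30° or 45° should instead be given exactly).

|w| = sqrt(146) ≈ 12.083046, arg(w) ≈ 24.443955°
Root modulus = sqrt(146)^(1/4) ≈ 1.864422
Root arguments: θ_k = (arg(w) + 360°k)/4 for k = 0, 1, ..., 3
Compute each root as (root modulus)(cos θ_k + i sin θ_k) using full-precision intermediates, then round to 4 decimal places.
Roots: 1.8538 + 0.1985i, -0.1985 + 1.8538i, -1.8538 - 0.1985i, 0.1985 - 1.8538i


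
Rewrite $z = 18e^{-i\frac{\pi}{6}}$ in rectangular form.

a = r cos θ = 18 * sqrt(3)/2 = 9*sqrt(3)
b = r sin θ = 18 * -1/2 = -9
z = 9*sqrt(3) - 9i


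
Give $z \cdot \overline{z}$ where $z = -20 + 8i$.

z * conjugate(z) = |z|^2 = a^2 + b^2
= (-20)^2 + 8^2 = 464


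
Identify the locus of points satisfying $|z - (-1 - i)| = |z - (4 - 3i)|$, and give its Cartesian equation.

|z - z1| = |z - z2| means z is equidistant from z1 and z2,
i.e. the perpendicular bisector of the segment from (-1, -1) to (4, -3) (midpoint (3/2, -2)).
With z = x + yi, square both sides:
(x - (-1))^2 + (y - (-1))^2 = (x - 4)^2 + (y - (-3))^2
The x^2 and y^2 terms cancel: 10x + (-4)y = 25 - 2 = 23
Simplify: 10x - 4y = 23
Locus: Perpendicular bisector of the segment from (-1, -1) to (4, -3): the line 10x - 4y = 23


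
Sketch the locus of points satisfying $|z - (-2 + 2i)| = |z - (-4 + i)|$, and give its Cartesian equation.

|z - z1| = |z - z2| means z is equidistant from z1 and z2,
i.e. the perpendicular bisector of the segment from (-2, 2) to (-4, 1) (midpoint (-3, 3/2)).
With z = x + yi, square both sides:
(x - (-2))^2 + (y - 2)^2 = (x - (-4))^2 + (y - 1)^2
The x^2 and y^2 terms cancel: -4x + (-2)y = 17 - 8 = 9
Simplify: 4x + 2y = -9
Locus: Perpendicular bisector of the segment from (-2, 2) to (-4, 1): the line 4x + 2y = -9


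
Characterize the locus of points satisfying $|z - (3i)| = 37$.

|z - z0| = r describes a circle centered at z0 with radius r
Here z0 = 3i and r = 37
Locus: Circle centered at (0, 3) with radius 37


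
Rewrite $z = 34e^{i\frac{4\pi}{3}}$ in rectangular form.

a = r cos θ = 34 * -1/2 = -17
b = r sin θ = 34 * -sqrt(3)/2 = -17*sqrt(3)
z = -17 - 17*sqrt(3)i


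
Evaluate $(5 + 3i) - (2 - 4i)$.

(5 - 2) + (3 - (-4))i = 3 + 7i


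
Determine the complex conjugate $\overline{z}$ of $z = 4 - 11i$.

If z = a + bi, then conjugate(z) = a - bi
conjugate(4 - 11i) = 4 + 11i


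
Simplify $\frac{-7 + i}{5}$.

Divisor is real, so divide each part by 5:
= -7/5 + (1/5)i


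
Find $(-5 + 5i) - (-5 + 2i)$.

(-5 - (-5)) + (5 - 2)i = 3i


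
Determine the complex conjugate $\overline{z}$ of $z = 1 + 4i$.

If z = a + bi, then conjugate(z) = a - bi
conjugate(1 + 4i) = 1 - 4i


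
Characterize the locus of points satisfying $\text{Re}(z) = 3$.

Re(z) = x where z = x + yi; the equation x = 3 is satisfied by all points with that x-coordinate
Locus: Vertical line x = 3


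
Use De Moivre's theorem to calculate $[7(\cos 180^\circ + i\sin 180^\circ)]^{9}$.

By De Moivre: z^n = r^n(cos(nθ) + i sin(nθ))
= 7^9(cos(9*180°) + i sin(9*180°))
= 40353607(cos 180° + i sin 180°)
= -40353607
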